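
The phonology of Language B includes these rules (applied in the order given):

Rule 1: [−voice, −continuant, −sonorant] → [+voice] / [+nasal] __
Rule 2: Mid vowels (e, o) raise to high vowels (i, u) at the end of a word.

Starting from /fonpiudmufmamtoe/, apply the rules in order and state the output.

fonbiudmufmamdoi

Rule 1 (post-nasal voicing): /p/ is a voiceless stop immediately after the nasal /n/, so it voices to [b]. /t/ is a voiceless stop immediately after the nasal /m/, so it voices to [d]. /fonpiudmufmamtoe/ → fonbiudmufmamdoe.
Rule 2 (final vowel raising): /e/ is a mid vowel in word-final position, so it raises to [i]. /fonbiudmufmamdoe/ → fonbiudmufmamdoi.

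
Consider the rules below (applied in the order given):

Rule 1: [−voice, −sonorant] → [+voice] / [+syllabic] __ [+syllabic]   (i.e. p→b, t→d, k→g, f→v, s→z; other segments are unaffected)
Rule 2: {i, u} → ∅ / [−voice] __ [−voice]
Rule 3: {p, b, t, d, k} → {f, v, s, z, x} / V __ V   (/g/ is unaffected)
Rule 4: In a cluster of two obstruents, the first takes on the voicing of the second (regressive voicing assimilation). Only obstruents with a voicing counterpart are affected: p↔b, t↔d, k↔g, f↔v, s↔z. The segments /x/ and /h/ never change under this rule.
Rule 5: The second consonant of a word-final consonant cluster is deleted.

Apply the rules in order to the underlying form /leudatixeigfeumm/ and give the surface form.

Rule 1 (intervocalic voicing): /t/ is a voiceless obstruent between vowels /a/ and /i/, so it voices to [d]. /leudatixeigfeumm/ → leudadixeigfeumm.
Rule 2 (high vowel syncope): no segment meets the environment; /leudadixeigfeumm/ is unchanged.
Rule 3 (intervocalic spirantization): /d/ is a stop between vowels /u/ and /a/, so it spirantizes to the fricative [z]. /d/ is a stop between vowels /a/ and /i/, so it spirantizes to the fricative [z]. /leudadixeigfeumm/ → leuzazixeigfeumm.
Rule 4 (regressive voicing assimilation): /g/ precedes the voiceless obstruent /f/, so it devoices to [k] by assimilation. /leuzazixeigfeumm/ → leuzazixeikfeumm.
Rule 5 (final cluster simplification): /m/ is the second consonant of a word-final cluster /mm/, so it deletes. /leuzazixeikfeumm/ → leuzazixeikfeum.

leuzazixeikfeum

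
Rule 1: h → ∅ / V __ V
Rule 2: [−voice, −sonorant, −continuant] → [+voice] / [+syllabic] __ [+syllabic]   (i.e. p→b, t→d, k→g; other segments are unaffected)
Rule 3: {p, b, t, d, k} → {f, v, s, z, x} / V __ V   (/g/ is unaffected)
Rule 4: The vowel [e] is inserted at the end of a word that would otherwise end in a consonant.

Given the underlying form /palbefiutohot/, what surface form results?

palbefiuzoote

Rule 1 (intervocalic h-deletion): /h/ occurs between vowels /o/ and /o/, so it deletes. /palbefiutohot/ → palbefiutoot.
Rule 2 (intervocalic voicing): /t/ is a voiceless stop between vowels /u/ and /o/, so it voices to [d]. /palbefiutoot/ → palbefiudoot.
Rule 3 (intervocalic spirantization): /d/ is a stop between vowels /u/ and /o/, so it spirantizes to the fricative [z]. /palbefiudoot/ → palbefiuzoot.
Rule 4 (final e-epenthesis): the form ends in the consonant /t/, so [e] is inserted word-finally. /palbefiuzoot/ → palbefiuzoote.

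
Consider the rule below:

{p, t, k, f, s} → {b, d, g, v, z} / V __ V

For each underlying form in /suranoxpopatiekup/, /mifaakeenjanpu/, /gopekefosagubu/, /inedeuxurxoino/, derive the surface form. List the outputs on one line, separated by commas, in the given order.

suranoxpobadiegup, mivaageenjanpu, gobegevozagubu, inedeuxurxoino

/suranoxpopatiekup/: /p/ is a voiceless obstruent between vowels /o/ and /a/, so it voices to [b]. /t/ is a voiceless obstruent between vowels /a/ and /i/, so it voices to [d]. /k/ is a voiceless obstruent between vowels /e/ and /u/, so it voices to [g]. → [suranoxpobadiegup].
/mifaakeenjanpu/: /f/ is a voiceless obstruent between vowels /i/ and /a/, so it voices to [v]. /k/ is a voiceless obstruent between vowels /a/ and /e/, so it voices to [g]. → [mivaageenjanpu].
/gopekefosagubu/: /p/ is a voiceless obstruent between vowels /o/ and /e/, so it voices to [b]. /k/ is a voiceless obstruent between vowels /e/ and /e/, so it voices to [g]. /f/ is a voiceless obstruent between vowels /e/ and /o/, so it voices to [v]. /s/ is a voiceless obstruent between vowels /o/ and /a/, so it voices to [z]. → [gobegevozagubu].
/inedeuxurxoino/: the rule's environment is not met; surfaces unchanged as [inedeuxurxoino].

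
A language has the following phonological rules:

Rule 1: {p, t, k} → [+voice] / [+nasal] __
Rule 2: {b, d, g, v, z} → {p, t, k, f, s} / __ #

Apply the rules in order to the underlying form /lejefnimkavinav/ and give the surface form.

lejefnimgavinaf

Rule 1 (post-nasal voicing): /k/ is a voiceless stop immediately after the nasal /m/, so it voices to [g]. /lejefnimkavinav/ → lejefnimgavinav.
Rule 2 (final devoicing): /v/ is a voiced obstruent in word-final position, so it devoices to [f]. /lejefnimgavinav/ → lejefnimgavinaf.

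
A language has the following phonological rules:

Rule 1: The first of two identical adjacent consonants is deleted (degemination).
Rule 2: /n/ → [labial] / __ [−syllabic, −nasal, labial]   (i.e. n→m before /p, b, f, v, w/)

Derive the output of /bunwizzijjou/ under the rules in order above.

Rule 1 (degemination): /zz/ is a geminate; the first /z/ deletes. /jj/ is a geminate; the first /j/ deletes. /bunwizzijjou/ → bunwizijou.
Rule 2 (nasal place assimilation): /n/ precedes the labial consonant /w/, so it assimilates in place to [m]. /bunwizijou/ → bumwizijou.

bumwizijou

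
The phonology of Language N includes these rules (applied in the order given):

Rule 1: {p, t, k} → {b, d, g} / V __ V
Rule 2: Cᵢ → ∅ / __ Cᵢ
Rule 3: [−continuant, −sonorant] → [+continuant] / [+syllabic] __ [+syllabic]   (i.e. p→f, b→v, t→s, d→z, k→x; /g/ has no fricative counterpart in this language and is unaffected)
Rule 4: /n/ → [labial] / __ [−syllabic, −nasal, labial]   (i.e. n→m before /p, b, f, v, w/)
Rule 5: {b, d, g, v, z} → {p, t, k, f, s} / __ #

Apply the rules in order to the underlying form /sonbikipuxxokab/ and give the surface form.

Rule 1 (intervocalic voicing): /k/ is a voiceless stop between vowels /i/ and /i/, so it voices to [g]. /p/ is a voiceless stop between vowels /i/ and /u/, so it voices to [b]. /k/ is a voiceless stop between vowels /o/ and /a/, so it voices to [g]. /sonbikipuxxokab/ → sonbigibuxxogab.
Rule 2 (degemination): /xx/ is a geminate; the first /x/ deletes. /sonbigibuxxogab/ → sonbigibuxogab.
Rule 3 (intervocalic spirantization): /b/ is a stop between vowels /i/ and /u/, so it spirantizes to the fricative [v]. /sonbigibuxogab/ → sonbigivuxogab.
Rule 4 (nasal place assimilation): /n/ precedes the labial consonant /b/, so it assimilates in place to [m]. /sonbigivuxogab/ → sombigivuxogab.
Rule 5 (final devoicing): /b/ is a voiced obstruent in word-final position, so it devoices to [p]. /sombigivuxogab/ → sombigivuxogap.

sombigivuxogap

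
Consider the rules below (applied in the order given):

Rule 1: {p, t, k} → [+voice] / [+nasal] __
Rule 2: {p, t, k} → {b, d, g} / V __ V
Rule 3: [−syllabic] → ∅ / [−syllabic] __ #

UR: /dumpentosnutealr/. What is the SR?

dumbendosnudeal

Rule 1 (post-nasal voicing): /p/ is a voiceless stop immediately after the nasal /m/, so it voices to [b]. /t/ is a voiceless stop immediately after the nasal /n/, so it voices to [d]. /dumpentosnutealr/ → dumbendosnutealr.
Rule 2 (intervocalic voicing): /t/ is a voiceless stop between vowels /u/ and /e/, so it voices to [d]. /dumbendosnutealr/ → dumbendosnudealr.
Rule 3 (final cluster simplification): /r/ is the second consonant of a word-final cluster /lr/, so it deletes. /dumbendosnudealr/ → dumbendosnudeal.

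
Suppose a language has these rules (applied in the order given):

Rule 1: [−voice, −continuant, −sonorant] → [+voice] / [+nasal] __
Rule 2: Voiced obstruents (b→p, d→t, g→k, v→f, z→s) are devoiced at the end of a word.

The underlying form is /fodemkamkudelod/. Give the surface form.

Rule 1 (post-nasal voicing): /k/ is a voiceless stop immediately after the nasal /m/, so it voices to [g]. /k/ is a voiceless stop immediately after the nasal /m/, so it voices to [g]. /fodemkamkudelod/ → fodemgamgudelod.
Rule 2 (final devoicing): /d/ is a voiced obstruent in word-final position, so it devoices to [t]. /fodemgamgudelod/ → fodemgamgudelot.

fodemgamgudelot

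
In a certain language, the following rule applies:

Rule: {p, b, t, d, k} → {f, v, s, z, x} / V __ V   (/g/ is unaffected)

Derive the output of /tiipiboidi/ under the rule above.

tiifivoizi

/p/ is a stop between vowels /i/ and /i/, so it spirantizes to the fricative [f].
/b/ is a stop between vowels /i/ and /o/, so it spirantizes to the fricative [v].
/d/ is a stop between vowels /i/ and /i/, so it spirantizes to the fricative [z].
Surface form: [tiifivoizi].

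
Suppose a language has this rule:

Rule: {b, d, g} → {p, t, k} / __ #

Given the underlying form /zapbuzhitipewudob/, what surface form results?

/b/ is a voiced stop in word-final position, so it devoices to [p].
The other instances of /b/, /d/ do not occur in the required environment and remain unchanged.
Surface form: [zapbuzhitipewudop].

zapbuzhitipewudop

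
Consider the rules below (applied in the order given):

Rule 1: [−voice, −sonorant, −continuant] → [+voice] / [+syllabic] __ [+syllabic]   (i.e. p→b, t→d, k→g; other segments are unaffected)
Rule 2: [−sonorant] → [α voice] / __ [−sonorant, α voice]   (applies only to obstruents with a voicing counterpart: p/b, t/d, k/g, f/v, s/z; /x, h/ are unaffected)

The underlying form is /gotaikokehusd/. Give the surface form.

Rule 1 (intervocalic voicing): /t/ is a voiceless stop between vowels /o/ and /a/, so it voices to [d]. /k/ is a voiceless stop between vowels /i/ and /o/, so it voices to [g]. /k/ is a voiceless stop between vowels /o/ and /e/, so it voices to [g]. /gotaikokehusd/ → godaigogehusd.
Rule 2 (regressive voicing assimilation): /s/ precedes the voiced obstruent /d/, so it voices to [z] by assimilation. /godaigogehusd/ → godaigogehuzd.

godaigogehuzd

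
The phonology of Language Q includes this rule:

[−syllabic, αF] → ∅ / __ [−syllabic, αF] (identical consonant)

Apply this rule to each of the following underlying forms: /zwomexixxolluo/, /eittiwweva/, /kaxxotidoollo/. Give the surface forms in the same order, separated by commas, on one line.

zwomexixoluo, eitiweva, kaxotidoolo

/zwomexixxolluo/: /xx/ is a geminate; the first /x/ deletes. /ll/ is a geminate; the first /l/ deletes. → [zwomexixoluo].
/eittiwweva/: /tt/ is a geminate; the first /t/ deletes. /ww/ is a geminate; the first /w/ deletes. → [eitiweva].
/kaxxotidoollo/: /xx/ is a geminate; the first /x/ deletes. /ll/ is a geminate; the first /l/ deletes. → [kaxotidoolo].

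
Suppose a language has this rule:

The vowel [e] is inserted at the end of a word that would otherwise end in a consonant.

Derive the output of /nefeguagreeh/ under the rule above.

nefeguagreehe

the form ends in the consonant /h/, so [e] is inserted word-finally.
Surface form: [nefeguagreehe].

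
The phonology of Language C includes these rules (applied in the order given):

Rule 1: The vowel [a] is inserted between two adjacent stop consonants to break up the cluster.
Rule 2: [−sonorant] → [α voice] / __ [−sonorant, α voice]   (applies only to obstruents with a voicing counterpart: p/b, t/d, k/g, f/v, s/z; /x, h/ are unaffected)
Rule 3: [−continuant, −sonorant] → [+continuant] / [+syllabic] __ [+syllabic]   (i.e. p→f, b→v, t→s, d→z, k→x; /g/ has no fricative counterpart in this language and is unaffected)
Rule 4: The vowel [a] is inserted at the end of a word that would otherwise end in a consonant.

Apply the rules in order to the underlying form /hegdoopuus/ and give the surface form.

Rule 1 (stop-cluster a-epenthesis): /g/ and /d/ form a stop–stop cluster, so [a] is inserted between them. /hegdoopuus/ → hegadoopuus.
Rule 2 (regressive voicing assimilation): no segment meets the environment; /hegadoopuus/ is unchanged.
Rule 3 (intervocalic spirantization): /d/ is a stop between vowels /a/ and /o/, so it spirantizes to the fricative [z]. /p/ is a stop between vowels /o/ and /u/, so it spirantizes to the fricative [f]. /hegadoopuus/ → hegazoofuus.
Rule 4 (final a-epenthesis): the form ends in the consonant /s/, so [a] is inserted word-finally. /hegazoofuus/ → hegazoofuusa.

hegazoofuusa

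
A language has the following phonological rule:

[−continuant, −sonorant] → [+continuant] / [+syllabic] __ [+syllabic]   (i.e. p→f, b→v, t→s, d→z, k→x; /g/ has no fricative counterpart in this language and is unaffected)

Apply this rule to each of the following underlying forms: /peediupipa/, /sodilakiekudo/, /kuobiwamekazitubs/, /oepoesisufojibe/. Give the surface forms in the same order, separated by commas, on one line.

/peediupipa/: /d/ is a stop between vowels /e/ and /i/, so it spirantizes to the fricative [z]. /p/ is a stop between vowels /u/ and /i/, so it spirantizes to the fricative [f]. /p/ is a stop between vowels /i/ and /a/, so it spirantizes to the fricative [f]. → [peeziufifa].
/sodilakiekudo/: /d/ is a stop between vowels /o/ and /i/, so it spirantizes to the fricative [z]. /k/ is a stop between vowels /a/ and /i/, so it spirantizes to the fricative [x]. /k/ is a stop between vowels /e/ and /u/, so it spirantizes to the fricative [x]. /d/ is a stop between vowels /u/ and /o/, so it spirantizes to the fricative [z]. → [sozilaxiexuzo].
/kuobiwamekazitubs/: /b/ is a stop between vowels /o/ and /i/, so it spirantizes to the fricative [v]. /k/ is a stop between vowels /e/ and /a/, so it spirantizes to the fricative [x]. /t/ is a stop between vowels /i/ and /u/, so it spirantizes to the fricative [s]. → [kuoviwamexazisubs].
/oepoesisufojibe/: /p/ is a stop between vowels /e/ and /o/, so it spirantizes to the fricative [f]. /b/ is a stop between vowels /i/ and /e/, so it spirantizes to the fricative [v]. → [oefoesisufojive].

peeziufifa, sozilaxiexuzo, kuoviwamexazisubs, oefoesisufojive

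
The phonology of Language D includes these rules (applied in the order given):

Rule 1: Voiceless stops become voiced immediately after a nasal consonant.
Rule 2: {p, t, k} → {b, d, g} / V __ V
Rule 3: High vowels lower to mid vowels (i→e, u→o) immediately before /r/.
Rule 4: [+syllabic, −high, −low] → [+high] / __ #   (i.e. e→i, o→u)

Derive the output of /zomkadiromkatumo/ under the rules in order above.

zomgaderomgadumu

Rule 1 (post-nasal voicing): /k/ is a voiceless stop immediately after the nasal /m/, so it voices to [g]. /k/ is a voiceless stop immediately after the nasal /m/, so it voices to [g]. /zomkadiromkatumo/ → zomgadiromgatumo.
Rule 2 (intervocalic voicing): /t/ is a voiceless stop between vowels /a/ and /u/, so it voices to [d]. /zomgadiromgatumo/ → zomgadiromgadumo.
Rule 3 (pre-rhotic lowering): /i/ is a high vowel immediately before /r/, so it lowers to [e]. /zomgadiromgadumo/ → zomgaderomgadumo.
Rule 4 (final vowel raising): /o/ is a mid vowel in word-final position, so it raises to [u]. /zomgaderomgadumo/ → zomgaderomgadumu.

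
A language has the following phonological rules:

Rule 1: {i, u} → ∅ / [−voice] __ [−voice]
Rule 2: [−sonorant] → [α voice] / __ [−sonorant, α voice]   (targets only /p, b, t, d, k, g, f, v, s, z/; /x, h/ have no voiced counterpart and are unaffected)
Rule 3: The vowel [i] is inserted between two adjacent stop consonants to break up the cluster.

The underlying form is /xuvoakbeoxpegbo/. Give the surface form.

xuvoagibeoxpegibo

Rule 1 (high vowel syncope): no segment meets the environment; /xuvoakbeoxpegbo/ is unchanged.
Rule 2 (regressive voicing assimilation): /k/ precedes the voiced obstruent /b/, so it voices to [g] by assimilation. /xuvoakbeoxpegbo/ → xuvoagbeoxpegbo.
Rule 3 (stop-cluster i-epenthesis): /g/ and /b/ form a stop–stop cluster, so [i] is inserted between them. /g/ and /b/ form a stop–stop cluster, so [i] is inserted between them. /xuvoagbeoxpegbo/ → xuvoagibeoxpegibo.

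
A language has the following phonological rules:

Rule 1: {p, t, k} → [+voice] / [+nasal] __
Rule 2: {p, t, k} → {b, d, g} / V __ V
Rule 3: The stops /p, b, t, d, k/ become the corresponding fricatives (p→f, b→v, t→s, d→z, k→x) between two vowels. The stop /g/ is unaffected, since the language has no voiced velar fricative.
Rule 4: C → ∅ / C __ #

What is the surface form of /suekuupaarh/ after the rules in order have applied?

Rule 1 (post-nasal voicing): no segment meets the environment; /suekuupaarh/ is unchanged.
Rule 2 (intervocalic voicing): /k/ is a voiceless stop between vowels /e/ and /u/, so it voices to [g]. /p/ is a voiceless stop between vowels /u/ and /a/, so it voices to [b]. /suekuupaarh/ → sueguubaarh.
Rule 3 (intervocalic spirantization): /b/ is a stop between vowels /u/ and /a/, so it spirantizes to the fricative [v]. /sueguubaarh/ → sueguuvaarh.
Rule 4 (final cluster simplification): /h/ is the second consonant of a word-final cluster /rh/, so it deletes. /sueguuvaarh/ → sueguuvaar.

sueguuvaar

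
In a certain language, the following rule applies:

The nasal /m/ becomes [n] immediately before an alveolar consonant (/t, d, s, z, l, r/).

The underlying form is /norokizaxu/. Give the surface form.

norokizaxu

No segment of /norokizaxu/ meets the structural description of the rule, so the form surfaces unchanged.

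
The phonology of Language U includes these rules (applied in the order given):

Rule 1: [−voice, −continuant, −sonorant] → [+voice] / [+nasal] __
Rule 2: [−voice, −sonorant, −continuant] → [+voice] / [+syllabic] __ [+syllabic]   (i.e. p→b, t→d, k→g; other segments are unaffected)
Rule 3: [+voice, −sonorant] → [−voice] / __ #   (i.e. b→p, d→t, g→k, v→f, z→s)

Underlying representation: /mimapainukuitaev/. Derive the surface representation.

mimabainuguidaef

Rule 1 (post-nasal voicing): no segment meets the environment; /mimapainukuitaev/ is unchanged.
Rule 2 (intervocalic voicing): /p/ is a voiceless stop between vowels /a/ and /a/, so it voices to [b]. /k/ is a voiceless stop between vowels /u/ and /u/, so it voices to [g]. /t/ is a voiceless stop between vowels /i/ and /a/, so it voices to [d]. /mimapainukuitaev/ → mimabainuguidaev.
Rule 3 (final devoicing): /v/ is a voiced obstruent in word-final position, so it devoices to [f]. /mimabainuguidaev/ → mimabainuguidaef.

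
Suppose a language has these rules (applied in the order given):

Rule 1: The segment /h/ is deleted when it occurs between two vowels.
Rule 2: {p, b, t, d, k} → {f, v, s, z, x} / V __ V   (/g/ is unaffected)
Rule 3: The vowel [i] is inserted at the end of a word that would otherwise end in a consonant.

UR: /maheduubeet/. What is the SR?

maezuuveeti

Rule 1 (intervocalic h-deletion): /h/ occurs between vowels /a/ and /e/, so it deletes. /maheduubeet/ → maeduubeet.
Rule 2 (intervocalic spirantization): /d/ is a stop between vowels /e/ and /u/, so it spirantizes to the fricative [z]. /b/ is a stop between vowels /u/ and /e/, so it spirantizes to the fricative [v]. /maeduubeet/ → maezuuveet.
Rule 3 (final i-epenthesis): the form ends in the consonant /t/, so [i] is inserted word-finally. /maezuuveet/ → maezuuveeti.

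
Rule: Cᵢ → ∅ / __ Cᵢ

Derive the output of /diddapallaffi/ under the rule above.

didapalafi

/dd/ is a geminate; the first /d/ deletes.
/ll/ is a geminate; the first /l/ deletes.
/ff/ is a geminate; the first /f/ deletes.
The other instances of /d/, /p/, /l/, /f/ do not occur in the required environment and remain unchanged.
Surface form: [didapalafi].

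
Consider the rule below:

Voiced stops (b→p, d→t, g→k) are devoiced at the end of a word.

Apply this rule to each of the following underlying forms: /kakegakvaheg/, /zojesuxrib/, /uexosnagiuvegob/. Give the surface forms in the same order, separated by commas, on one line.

/kakegakvaheg/: /g/ is a voiced stop in word-final position, so it devoices to [k]. → [kakegakvahek].
/zojesuxrib/: /b/ is a voiced stop in word-final position, so it devoices to [p]. → [zojesuxrip].
/uexosnagiuvegob/: /b/ is a voiced stop in word-final position, so it devoices to [p]. → [uexosnagiuvegop].

kakegakvahek, zojesuxrip, uexosnagiuvegop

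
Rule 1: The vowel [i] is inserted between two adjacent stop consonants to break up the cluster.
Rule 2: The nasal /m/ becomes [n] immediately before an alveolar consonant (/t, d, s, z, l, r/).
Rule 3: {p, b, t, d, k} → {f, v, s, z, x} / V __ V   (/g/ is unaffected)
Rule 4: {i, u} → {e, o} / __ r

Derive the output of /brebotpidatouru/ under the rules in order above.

Rule 1 (stop-cluster i-epenthesis): /t/ and /p/ form a stop–stop cluster, so [i] is inserted between them. /brebotpidatouru/ → brebotipidatouru.
Rule 2 (nasal place assimilation): no segment meets the environment; /brebotipidatouru/ is unchanged.
Rule 3 (intervocalic spirantization): /b/ is a stop between vowels /e/ and /o/, so it spirantizes to the fricative [v]. /t/ is a stop between vowels /o/ and /i/, so it spirantizes to the fricative [s]. /p/ is a stop between vowels /i/ and /i/, so it spirantizes to the fricative [f]. /d/ is a stop between vowels /i/ and /a/, so it spirantizes to the fricative [z]. /t/ is a stop between vowels /a/ and /o/, so it spirantizes to the fricative [s]. /brebotipidatouru/ → brevosifizasouru.
Rule 4 (pre-rhotic lowering): /u/ is a high vowel immediately before /r/, so it lowers to [o]. /brevosifizasouru/ → brevosifizasooru.

brevosifizasooru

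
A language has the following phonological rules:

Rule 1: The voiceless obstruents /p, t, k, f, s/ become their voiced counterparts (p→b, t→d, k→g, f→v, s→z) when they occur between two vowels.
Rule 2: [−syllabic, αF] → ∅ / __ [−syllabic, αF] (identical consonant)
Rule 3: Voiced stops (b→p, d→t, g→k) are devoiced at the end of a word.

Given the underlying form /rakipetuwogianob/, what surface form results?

Rule 1 (intervocalic voicing): /k/ is a voiceless obstruent between vowels /a/ and /i/, so it voices to [g]. /p/ is a voiceless obstruent between vowels /i/ and /e/, so it voices to [b]. /t/ is a voiceless obstruent between vowels /e/ and /u/, so it voices to [d]. /rakipetuwogianob/ → ragibeduwogianob.
Rule 2 (degemination): no segment meets the environment; /ragibeduwogianob/ is unchanged.
Rule 3 (final devoicing): /b/ is a voiced stop in word-final position, so it devoices to [p]. /ragibeduwogianob/ → ragibeduwogianop.

ragibeduwogianop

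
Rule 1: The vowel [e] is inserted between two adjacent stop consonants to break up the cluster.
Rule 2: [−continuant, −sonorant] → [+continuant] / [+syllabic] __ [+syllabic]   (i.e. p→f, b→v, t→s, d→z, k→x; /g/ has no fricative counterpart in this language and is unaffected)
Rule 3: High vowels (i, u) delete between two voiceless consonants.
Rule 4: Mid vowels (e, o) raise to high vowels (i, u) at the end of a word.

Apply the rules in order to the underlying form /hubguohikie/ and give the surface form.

huveguohxii

Rule 1 (stop-cluster e-epenthesis): /b/ and /g/ form a stop–stop cluster, so [e] is inserted between them. /hubguohikie/ → hubeguohikie.
Rule 2 (intervocalic spirantization): /b/ is a stop between vowels /u/ and /e/, so it spirantizes to the fricative [v]. /k/ is a stop between vowels /i/ and /i/, so it spirantizes to the fricative [x]. /hubeguohikie/ → huveguohixie.
Rule 3 (high vowel syncope): /i/ is a high vowel flanked by voiceless consonants /h/ and /x/, so it deletes. /huveguohixie/ → huveguohxie.
Rule 4 (final vowel raising): /e/ is a mid vowel in word-final position, so it raises to [i]. /huveguohxie/ → huveguohxii.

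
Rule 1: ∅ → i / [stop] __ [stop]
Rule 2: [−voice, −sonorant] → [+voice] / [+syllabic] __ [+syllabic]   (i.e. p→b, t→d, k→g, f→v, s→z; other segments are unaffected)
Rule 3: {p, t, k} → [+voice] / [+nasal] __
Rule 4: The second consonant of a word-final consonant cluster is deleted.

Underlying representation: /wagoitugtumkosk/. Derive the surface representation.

wagoidugidumgos

Rule 1 (stop-cluster i-epenthesis): /g/ and /t/ form a stop–stop cluster, so [i] is inserted between them. /wagoitugtumkosk/ → wagoitugitumkosk.
Rule 2 (intervocalic voicing): /t/ is a voiceless obstruent between vowels /i/ and /u/, so it voices to [d]. /t/ is a voiceless obstruent between vowels /i/ and /u/, so it voices to [d]. /wagoitugitumkosk/ → wagoidugidumkosk.
Rule 3 (post-nasal voicing): /k/ is a voiceless stop immediately after the nasal /m/, so it voices to [g]. /wagoidugidumkosk/ → wagoidugidumgosk.
Rule 4 (final cluster simplification): /k/ is the second consonant of a word-final cluster /sk/, so it deletes. /wagoidugidumgosk/ → wagoidugidumgos.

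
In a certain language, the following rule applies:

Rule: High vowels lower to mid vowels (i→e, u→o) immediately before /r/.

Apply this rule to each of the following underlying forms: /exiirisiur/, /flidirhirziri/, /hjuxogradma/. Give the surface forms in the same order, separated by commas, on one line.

exierisior, fliderherzeri, hjuxogradma

/exiirisiur/: /i/ is a high vowel immediately before /r/, so it lowers to [e]. /u/ is a high vowel immediately before /r/, so it lowers to [o]. → [exierisior].
/flidirhirziri/: /i/ is a high vowel immediately before /r/, so it lowers to [e]. /i/ is a high vowel immediately before /r/, so it lowers to [e]. /i/ is a high vowel immediately before /r/, so it lowers to [e]. → [fliderherzeri].
/hjuxogradma/: the rule's environment is not met; surfaces unchanged as [hjuxogradma].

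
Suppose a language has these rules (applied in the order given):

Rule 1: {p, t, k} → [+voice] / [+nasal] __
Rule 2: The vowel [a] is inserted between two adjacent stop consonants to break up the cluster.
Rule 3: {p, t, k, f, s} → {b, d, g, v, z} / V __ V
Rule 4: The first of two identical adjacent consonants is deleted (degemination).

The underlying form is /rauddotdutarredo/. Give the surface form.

Rule 1 (post-nasal voicing): no segment meets the environment; /rauddotdutarredo/ is unchanged.
Rule 2 (stop-cluster a-epenthesis): /d/ and /d/ form a stop–stop cluster, so [a] is inserted between them. /t/ and /d/ form a stop–stop cluster, so [a] is inserted between them. /rauddotdutarredo/ → raudadotadutarredo.
Rule 3 (intervocalic voicing): /t/ is a voiceless obstruent between vowels /o/ and /a/, so it voices to [d]. /t/ is a voiceless obstruent between vowels /u/ and /a/, so it voices to [d]. /raudadotadutarredo/ → raudadodadudarredo.
Rule 4 (degemination): /rr/ is a geminate; the first /r/ deletes. /raudadodadudarredo/ → raudadodadudaredo.

raudadodadudaredo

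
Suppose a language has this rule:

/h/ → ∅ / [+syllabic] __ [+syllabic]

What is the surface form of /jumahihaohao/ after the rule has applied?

/h/ occurs between vowels /a/ and /i/, so it deletes.
/h/ occurs between vowels /i/ and /a/, so it deletes.
/h/ occurs between vowels /o/ and /a/, so it deletes.
Surface form: [jumaiaoao].

jumaiaoao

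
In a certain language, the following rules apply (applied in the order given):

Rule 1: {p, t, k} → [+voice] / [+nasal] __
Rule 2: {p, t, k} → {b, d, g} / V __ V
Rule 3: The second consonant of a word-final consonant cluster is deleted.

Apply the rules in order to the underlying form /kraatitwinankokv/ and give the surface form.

Rule 1 (post-nasal voicing): /k/ is a voiceless stop immediately after the nasal /n/, so it voices to [g]. /kraatitwinankokv/ → kraatitwinangokv.
Rule 2 (intervocalic voicing): /t/ is a voiceless stop between vowels /a/ and /i/, so it voices to [d]. /kraatitwinangokv/ → kraaditwinangokv.
Rule 3 (final cluster simplification): /v/ is the second consonant of a word-final cluster /kv/, so it deletes. /kraaditwinangokv/ → kraaditwinangok.

kraaditwinangok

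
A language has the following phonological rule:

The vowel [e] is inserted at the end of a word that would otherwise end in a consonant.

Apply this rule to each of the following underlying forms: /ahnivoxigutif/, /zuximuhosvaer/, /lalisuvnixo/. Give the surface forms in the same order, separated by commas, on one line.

/ahnivoxigutif/: the form ends in the consonant /f/, so [e] is inserted word-finally. → [ahnivoxigutife].
/zuximuhosvaer/: the form ends in the consonant /r/, so [e] is inserted word-finally. → [zuximuhosvaere].
/lalisuvnixo/: the rule's environment is not met; surfaces unchanged as [lalisuvnixo].

ahnivoxigutife, zuximuhosvaere, lalisuvnixo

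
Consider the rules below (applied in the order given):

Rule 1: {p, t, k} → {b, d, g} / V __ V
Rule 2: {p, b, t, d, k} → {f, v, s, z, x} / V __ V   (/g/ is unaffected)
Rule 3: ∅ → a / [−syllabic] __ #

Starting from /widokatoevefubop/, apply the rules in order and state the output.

Rule 1 (intervocalic voicing): /k/ is a voiceless stop between vowels /o/ and /a/, so it voices to [g]. /t/ is a voiceless stop between vowels /a/ and /o/, so it voices to [d]. /widokatoevefubop/ → widogadoevefubop.
Rule 2 (intervocalic spirantization): /d/ is a stop between vowels /i/ and /o/, so it spirantizes to the fricative [z]. /d/ is a stop between vowels /a/ and /o/, so it spirantizes to the fricative [z]. /b/ is a stop between vowels /u/ and /o/, so it spirantizes to the fricative [v]. /widogadoevefubop/ → wizogazoevefuvop.
Rule 3 (final a-epenthesis): the form ends in the consonant /p/, so [a] is inserted word-finally. /wizogazoevefuvop/ → wizogazoevefuvopa.

wizogazoevefuvopa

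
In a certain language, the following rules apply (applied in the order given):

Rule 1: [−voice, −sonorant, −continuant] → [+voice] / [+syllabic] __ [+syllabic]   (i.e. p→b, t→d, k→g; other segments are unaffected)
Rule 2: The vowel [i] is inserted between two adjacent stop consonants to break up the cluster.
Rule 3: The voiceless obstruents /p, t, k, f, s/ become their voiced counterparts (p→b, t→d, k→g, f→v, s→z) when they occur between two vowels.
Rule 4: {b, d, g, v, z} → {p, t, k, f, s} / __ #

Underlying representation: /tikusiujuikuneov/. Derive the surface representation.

Rule 1 (intervocalic voicing): /k/ is a voiceless stop between vowels /i/ and /u/, so it voices to [g]. /k/ is a voiceless stop between vowels /i/ and /u/, so it voices to [g]. /tikusiujuikuneov/ → tigusiujuiguneov.
Rule 2 (stop-cluster i-epenthesis): no segment meets the environment; /tigusiujuiguneov/ is unchanged.
Rule 3 (intervocalic voicing): /s/ is a voiceless obstruent between vowels /u/ and /i/, so it voices to [z]. /tigusiujuiguneov/ → tiguziujuiguneov.
Rule 4 (final devoicing): /v/ is a voiced obstruent in word-final position, so it devoices to [f]. /tiguziujuiguneov/ → tiguziujuiguneof.

tiguziujuiguneof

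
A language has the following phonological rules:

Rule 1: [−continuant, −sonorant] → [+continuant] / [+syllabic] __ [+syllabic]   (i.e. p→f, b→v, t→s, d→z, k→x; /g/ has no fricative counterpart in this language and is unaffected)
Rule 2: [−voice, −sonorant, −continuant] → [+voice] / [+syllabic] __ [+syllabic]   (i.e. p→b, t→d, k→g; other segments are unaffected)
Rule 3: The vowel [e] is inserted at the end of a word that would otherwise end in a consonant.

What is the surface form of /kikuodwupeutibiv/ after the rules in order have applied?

Rule 1 (intervocalic spirantization): /k/ is a stop between vowels /i/ and /u/, so it spirantizes to the fricative [x]. /p/ is a stop between vowels /u/ and /e/, so it spirantizes to the fricative [f]. /t/ is a stop between vowels /u/ and /i/, so it spirantizes to the fricative [s]. /b/ is a stop between vowels /i/ and /i/, so it spirantizes to the fricative [v]. /kikuodwupeutibiv/ → kixuodwufeusiviv.
Rule 2 (intervocalic voicing): no segment meets the environment; /kixuodwufeusiviv/ is unchanged.
Rule 3 (final e-epenthesis): the form ends in the consonant /v/, so [e] is inserted word-finally. /kixuodwufeusiviv/ → kixuodwufeusivive.

kixuodwufeusivive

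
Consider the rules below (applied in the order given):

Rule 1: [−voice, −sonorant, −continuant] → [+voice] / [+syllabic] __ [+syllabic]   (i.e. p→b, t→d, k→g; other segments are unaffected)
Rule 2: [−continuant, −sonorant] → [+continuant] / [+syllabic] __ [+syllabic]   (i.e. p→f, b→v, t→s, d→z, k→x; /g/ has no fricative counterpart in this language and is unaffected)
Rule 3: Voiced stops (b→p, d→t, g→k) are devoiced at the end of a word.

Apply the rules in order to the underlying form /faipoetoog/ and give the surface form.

faivoezook

Rule 1 (intervocalic voicing): /p/ is a voiceless stop between vowels /i/ and /o/, so it voices to [b]. /t/ is a voiceless stop between vowels /e/ and /o/, so it voices to [d]. /faipoetoog/ → faiboedoog.
Rule 2 (intervocalic spirantization): /b/ is a stop between vowels /i/ and /o/, so it spirantizes to the fricative [v]. /d/ is a stop between vowels /e/ and /o/, so it spirantizes to the fricative [z]. /faiboedoog/ → faivoezoog.
Rule 3 (final devoicing): /g/ is a voiced stop in word-final position, so it devoices to [k]. /faivoezoog/ → faivoezook.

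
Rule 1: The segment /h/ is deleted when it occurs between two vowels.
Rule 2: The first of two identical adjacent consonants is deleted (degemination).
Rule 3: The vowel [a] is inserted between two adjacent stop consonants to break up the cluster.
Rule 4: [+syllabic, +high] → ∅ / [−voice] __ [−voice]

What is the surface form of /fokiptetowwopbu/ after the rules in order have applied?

fokpatetowopabu

Rule 1 (intervocalic h-deletion): no segment meets the environment; /fokiptetowwopbu/ is unchanged.
Rule 2 (degemination): /ww/ is a geminate; the first /w/ deletes. /fokiptetowwopbu/ → fokiptetowopbu.
Rule 3 (stop-cluster a-epenthesis): /p/ and /t/ form a stop–stop cluster, so [a] is inserted between them. /p/ and /b/ form a stop–stop cluster, so [a] is inserted between them. /fokiptetowopbu/ → fokipatetowopabu.
Rule 4 (high vowel syncope): /i/ is a high vowel flanked by voiceless consonants /k/ and /p/, so it deletes. /fokipatetowopabu/ → fokpatetowopabu.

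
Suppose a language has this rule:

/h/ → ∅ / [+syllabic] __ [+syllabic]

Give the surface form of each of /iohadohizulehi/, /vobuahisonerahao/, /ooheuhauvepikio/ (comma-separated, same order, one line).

ioadoizulei, vobuaisoneraao, ooeuauvepikio

/iohadohizulehi/: /h/ occurs between vowels /o/ and /a/, so it deletes. /h/ occurs between vowels /o/ and /i/, so it deletes. /h/ occurs between vowels /e/ and /i/, so it deletes. → [ioadoizulei].
/vobuahisonerahao/: /h/ occurs between vowels /a/ and /i/, so it deletes. /h/ occurs between vowels /a/ and /a/, so it deletes. → [vobuaisoneraao].
/ooheuhauvepikio/: /h/ occurs between vowels /o/ and /e/, so it deletes. /h/ occurs between vowels /u/ and /a/, so it deletes. → [ooeuauvepikio].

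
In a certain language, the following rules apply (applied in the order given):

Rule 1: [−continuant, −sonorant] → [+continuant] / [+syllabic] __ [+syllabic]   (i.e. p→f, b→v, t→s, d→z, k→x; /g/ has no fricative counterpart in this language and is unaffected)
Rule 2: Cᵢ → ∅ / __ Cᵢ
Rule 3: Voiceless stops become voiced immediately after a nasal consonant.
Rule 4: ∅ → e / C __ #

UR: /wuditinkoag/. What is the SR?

wuzisingoage

Rule 1 (intervocalic spirantization): /d/ is a stop between vowels /u/ and /i/, so it spirantizes to the fricative [z]. /t/ is a stop between vowels /i/ and /i/, so it spirantizes to the fricative [s]. /wuditinkoag/ → wuzisinkoag.
Rule 2 (degemination): no segment meets the environment; /wuzisinkoag/ is unchanged.
Rule 3 (post-nasal voicing): /k/ is a voiceless stop immediately after the nasal /n/, so it voices to [g]. /wuzisinkoag/ → wuzisingoag.
Rule 4 (final e-epenthesis): the form ends in the consonant /g/, so [e] is inserted word-finally. /wuzisingoag/ → wuzisingoage.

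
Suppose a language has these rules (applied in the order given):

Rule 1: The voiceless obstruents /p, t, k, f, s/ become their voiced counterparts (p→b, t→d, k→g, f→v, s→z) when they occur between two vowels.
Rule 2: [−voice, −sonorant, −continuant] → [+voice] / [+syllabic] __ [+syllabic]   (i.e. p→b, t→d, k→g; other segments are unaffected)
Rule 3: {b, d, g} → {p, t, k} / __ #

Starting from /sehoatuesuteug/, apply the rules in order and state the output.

Rule 1 (intervocalic voicing): /t/ is a voiceless obstruent between vowels /a/ and /u/, so it voices to [d]. /s/ is a voiceless obstruent between vowels /e/ and /u/, so it voices to [z]. /t/ is a voiceless obstruent between vowels /u/ and /e/, so it voices to [d]. /sehoatuesuteug/ → sehoaduezudeug.
Rule 2 (intervocalic voicing): no segment meets the environment; /sehoaduezudeug/ is unchanged.
Rule 3 (final devoicing): /g/ is a voiced stop in word-final position, so it devoices to [k]. /sehoaduezudeug/ → sehoaduezudeuk.

sehoaduezudeuk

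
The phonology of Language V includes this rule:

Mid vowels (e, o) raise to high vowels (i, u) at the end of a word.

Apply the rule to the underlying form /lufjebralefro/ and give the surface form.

/o/ is a mid vowel in word-final position, so it raises to [u].
Surface form: [lufjebralefru].

lufjebralefru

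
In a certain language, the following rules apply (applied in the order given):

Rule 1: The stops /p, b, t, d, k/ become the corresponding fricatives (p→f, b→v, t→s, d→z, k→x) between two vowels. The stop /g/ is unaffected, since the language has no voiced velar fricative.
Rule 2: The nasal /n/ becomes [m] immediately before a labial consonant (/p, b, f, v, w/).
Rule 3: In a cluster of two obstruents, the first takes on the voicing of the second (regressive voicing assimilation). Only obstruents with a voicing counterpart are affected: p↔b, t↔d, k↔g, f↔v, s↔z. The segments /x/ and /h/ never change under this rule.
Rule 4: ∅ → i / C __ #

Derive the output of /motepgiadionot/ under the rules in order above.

Rule 1 (intervocalic spirantization): /t/ is a stop between vowels /o/ and /e/, so it spirantizes to the fricative [s]. /d/ is a stop between vowels /a/ and /i/, so it spirantizes to the fricative [z]. /motepgiadionot/ → mosepgiazionot.
Rule 2 (nasal place assimilation): no segment meets the environment; /mosepgiazionot/ is unchanged.
Rule 3 (regressive voicing assimilation): /p/ precedes the voiced obstruent /g/, so it voices to [b] by assimilation. /mosepgiazionot/ → mosebgiazionot.
Rule 4 (final i-epenthesis): the form ends in the consonant /t/, so [i] is inserted word-finally. /mosebgiazionot/ → mosebgiazionoti.

mosebgiazionoti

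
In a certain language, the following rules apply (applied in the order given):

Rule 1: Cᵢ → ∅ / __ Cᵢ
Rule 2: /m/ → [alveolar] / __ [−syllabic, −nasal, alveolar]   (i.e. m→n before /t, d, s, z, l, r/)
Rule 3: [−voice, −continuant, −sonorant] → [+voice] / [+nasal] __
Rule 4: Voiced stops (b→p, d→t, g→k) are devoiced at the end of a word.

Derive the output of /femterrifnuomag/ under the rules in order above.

fenderifnuomak

Rule 1 (degemination): /rr/ is a geminate; the first /r/ deletes. /femterrifnuomag/ → femterifnuomag.
Rule 2 (nasal place assimilation): /m/ precedes the alveolar consonant /t/, so it assimilates in place to [n]. /femterifnuomag/ → fenterifnuomag.
Rule 3 (post-nasal voicing): /t/ is a voiceless stop immediately after the nasal /n/, so it voices to [d]. /fenterifnuomag/ → fenderifnuomag.
Rule 4 (final devoicing): /g/ is a voiced stop in word-final position, so it devoices to [k]. /fenderifnuomag/ → fenderifnuomak.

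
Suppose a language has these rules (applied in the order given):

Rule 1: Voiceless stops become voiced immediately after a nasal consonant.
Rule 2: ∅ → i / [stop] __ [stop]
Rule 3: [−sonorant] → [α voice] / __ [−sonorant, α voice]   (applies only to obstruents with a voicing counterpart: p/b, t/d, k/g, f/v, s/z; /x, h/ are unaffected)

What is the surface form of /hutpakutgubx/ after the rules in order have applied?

Rule 1 (post-nasal voicing): no segment meets the environment; /hutpakutgubx/ is unchanged.
Rule 2 (stop-cluster i-epenthesis): /t/ and /p/ form a stop–stop cluster, so [i] is inserted between them. /t/ and /g/ form a stop–stop cluster, so [i] is inserted between them. /hutpakutgubx/ → hutipakutigubx.
Rule 3 (regressive voicing assimilation): /b/ precedes the voiceless obstruent /x/, so it devoices to [p] by assimilation. /hutipakutigubx/ → hutipakutigupx.

hutipakutigupx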